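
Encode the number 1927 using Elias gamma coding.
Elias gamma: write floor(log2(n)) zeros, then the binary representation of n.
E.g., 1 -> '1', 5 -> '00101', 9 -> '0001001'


num_bits = floor(log2(1927)) + 1 = 11
leading_zeros = num_bits - 1 = 10
binary(1927) = 11110000111

Elias gamma(1927) = '0000000000' + '11110000111' = 000000000011110000111 (21 bits)


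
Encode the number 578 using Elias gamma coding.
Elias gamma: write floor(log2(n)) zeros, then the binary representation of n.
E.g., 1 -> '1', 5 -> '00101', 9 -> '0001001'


num_bits = floor(log2(578)) + 1 = 10
leading_zeros = num_bits - 1 = 9
binary(578) = 1001000010

Elias gamma(578) = '000000000' + '1001000010' = 0000000001001000010 (19 bits)


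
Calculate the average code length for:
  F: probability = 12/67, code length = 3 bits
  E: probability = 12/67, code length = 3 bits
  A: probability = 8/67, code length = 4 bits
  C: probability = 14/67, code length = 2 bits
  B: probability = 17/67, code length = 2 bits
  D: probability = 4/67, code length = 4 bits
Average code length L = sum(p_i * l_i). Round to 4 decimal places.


Weighted contributions p_i * l_i:
  F: (12/67) * 3 = 36/67
  E: (12/67) * 3 = 36/67
  A: (8/67) * 4 = 32/67
  C: (14/67) * 2 = 28/67
  B: (17/67) * 2 = 34/67
  D: (4/67) * 4 = 16/67
Sum = (36 + 36 + 32 + 28 + 34 + 16)/67 = 182/67

L = 182/67 = 2.7164 bits/symbol


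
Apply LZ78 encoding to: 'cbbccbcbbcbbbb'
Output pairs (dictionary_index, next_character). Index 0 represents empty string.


LZ78 encoding steps:
Dictionary: {0: ''}
Step 1: w='' (idx 0), next='c' -> output (0, 'c'), add 'c' as idx 1
Step 2: w='' (idx 0), next='b' -> output (0, 'b'), add 'b' as idx 2
Step 3: w='b' (idx 2), next='c' -> output (2, 'c'), add 'bc' as idx 3
Step 4: w='c' (idx 1), next='b' -> output (1, 'b'), add 'cb' as idx 4
Step 5: w='cb' (idx 4), next='b' -> output (4, 'b'), add 'cbb' as idx 5
Step 6: w='cbb' (idx 5), next='b' -> output (5, 'b'), add 'cbbb' as idx 6
Step 7: w='b' (idx 2), end of input -> output (2, '')


Encoded: [(0, 'c'), (0, 'b'), (2, 'c'), (1, 'b'), (4, 'b'), (5, 'b'), (2, '')]


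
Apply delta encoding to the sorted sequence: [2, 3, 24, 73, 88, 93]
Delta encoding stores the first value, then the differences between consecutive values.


First value: 2
Deltas:
  3 - 2 = 1
  24 - 3 = 21
  73 - 24 = 49
  88 - 73 = 15
  93 - 88 = 5


Delta encoded: [2, 1, 21, 49, 15, 5]


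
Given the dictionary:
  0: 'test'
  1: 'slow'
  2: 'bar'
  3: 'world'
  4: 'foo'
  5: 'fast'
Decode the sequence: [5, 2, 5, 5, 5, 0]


Look up each index in the dictionary:
  5 -> 'fast'
  2 -> 'bar'
  5 -> 'fast'
  5 -> 'fast'
  5 -> 'fast'
  0 -> 'test'

Decoded: "fast bar fast fast fast test"


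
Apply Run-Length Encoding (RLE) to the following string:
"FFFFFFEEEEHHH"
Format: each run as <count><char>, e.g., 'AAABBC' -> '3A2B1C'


Scanning runs left to right:
  i=0: run of 'F' x 6 -> '6F'
  i=6: run of 'E' x 4 -> '4E'
  i=10: run of 'H' x 3 -> '3H'

RLE = 6F4E3H


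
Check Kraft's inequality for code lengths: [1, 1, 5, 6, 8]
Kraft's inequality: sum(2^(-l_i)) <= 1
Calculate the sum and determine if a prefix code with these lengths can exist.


Sum = 2^(-1) + 2^(-1) + 2^(-5) + 2^(-6) + 2^(-8)
    = 0.5 + 0.5 + 0.03125 + 0.015625 + 0.00390625
    = 269/256 = 1.05078125
Since 1.05078125 > 1, Kraft's inequality is NOT satisfied.
A prefix code with these lengths CANNOT exist.

Kraft sum = 1.05078125. Not satisfied.


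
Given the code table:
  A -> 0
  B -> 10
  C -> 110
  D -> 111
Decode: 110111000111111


Decoding:
110 -> C
111 -> D
0 -> A
0 -> A
0 -> A
111 -> D
111 -> D


Result: CDAAADD


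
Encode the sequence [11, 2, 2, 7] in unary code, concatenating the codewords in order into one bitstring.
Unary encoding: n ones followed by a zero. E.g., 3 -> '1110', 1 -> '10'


Encode each number as n ones followed by a terminating 0:
  11 -> 111111111110 (12 bits)
  2 -> 110 (3 bits)
  2 -> 110 (3 bits)
  7 -> 11111110 (8 bits)
Total length = 12 + 3 + 3 + 8 = 26 bits.

Unary([11, 2, 2, 7]) = 11111111111011011011111110 (26 bits)


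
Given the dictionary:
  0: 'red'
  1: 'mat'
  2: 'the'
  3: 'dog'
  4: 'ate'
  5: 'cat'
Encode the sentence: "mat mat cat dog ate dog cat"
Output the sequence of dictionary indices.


Look up each word in the dictionary:
  'mat' -> 1
  'mat' -> 1
  'cat' -> 5
  'dog' -> 3
  'ate' -> 4
  'dog' -> 3
  'cat' -> 5

Encoded: [1, 1, 5, 3, 4, 3, 5]


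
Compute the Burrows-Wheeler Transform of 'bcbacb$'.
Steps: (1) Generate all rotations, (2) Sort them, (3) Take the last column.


Rotations (sorted):
  0: $bcbacb -> last char: b
  1: acb$bcb -> last char: b
  2: b$bcbac -> last char: c
  3: bacb$bc -> last char: c
  4: bcbacb$ -> last char: $
  5: cb$bcba -> last char: a
  6: cbacb$b -> last char: b


BWT = bbcc$ab


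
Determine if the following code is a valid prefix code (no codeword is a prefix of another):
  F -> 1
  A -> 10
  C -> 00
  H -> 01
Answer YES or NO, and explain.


Checking each pair (does one codeword prefix another?):
  F='1' vs A='10': prefix -- VIOLATION

NO -- this is NOT a valid prefix code. F (1) is a prefix of A (10).


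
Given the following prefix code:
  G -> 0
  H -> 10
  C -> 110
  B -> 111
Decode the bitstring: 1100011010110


Decoding step by step:
Bits 110 -> C
Bits 0 -> G
Bits 0 -> G
Bits 110 -> C
Bits 10 -> H
Bits 110 -> C


Decoded message: CGGCHC


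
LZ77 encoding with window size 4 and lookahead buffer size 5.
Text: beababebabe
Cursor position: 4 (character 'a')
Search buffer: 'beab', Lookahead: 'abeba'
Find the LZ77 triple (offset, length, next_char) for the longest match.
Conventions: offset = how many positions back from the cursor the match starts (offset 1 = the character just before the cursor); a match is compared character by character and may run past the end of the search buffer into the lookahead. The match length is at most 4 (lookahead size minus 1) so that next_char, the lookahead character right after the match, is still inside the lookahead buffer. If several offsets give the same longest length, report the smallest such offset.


Try each offset into the search buffer:
  offset=1 (pos 3, char 'b'): match length 0
  offset=2 (pos 2, char 'a'): match length 2
  offset=3 (pos 1, char 'e'): match length 0
  offset=4 (pos 0, char 'b'): match length 0
Longest match has length 2 at offset 2.
next_char = character at position 4 + 2 = 6 -> 'e'

Best match: offset=2, length=2 (matching 'ab' starting at position 2)
LZ77 triple: (2, 2, 'e')


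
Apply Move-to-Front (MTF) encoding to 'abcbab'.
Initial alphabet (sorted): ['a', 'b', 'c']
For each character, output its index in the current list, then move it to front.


MTF encoding:
'a': index 0 in ['a', 'b', 'c'] -> ['a', 'b', 'c']
'b': index 1 in ['a', 'b', 'c'] -> ['b', 'a', 'c']
'c': index 2 in ['b', 'a', 'c'] -> ['c', 'b', 'a']
'b': index 1 in ['c', 'b', 'a'] -> ['b', 'c', 'a']
'a': index 2 in ['b', 'c', 'a'] -> ['a', 'b', 'c']
'b': index 1 in ['a', 'b', 'c'] -> ['b', 'a', 'c']


Output: [0, 1, 2, 1, 2, 1]


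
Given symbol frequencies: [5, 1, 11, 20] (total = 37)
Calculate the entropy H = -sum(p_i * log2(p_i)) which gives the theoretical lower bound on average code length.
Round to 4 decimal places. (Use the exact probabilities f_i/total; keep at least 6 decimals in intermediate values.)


Per-symbol terms -p_i * log2(p_i) with p_i = f_i/37:
  p = 5/37 = 0.135135: log2(p) = -2.887525, -p*log2(p) = 0.390206
  p = 1/37 = 0.027027: log2(p) = -5.209453, -p*log2(p) = 0.140796
  p = 11/37 = 0.297297: log2(p) = -1.750022, -p*log2(p) = 0.520277
  p = 20/37 = 0.540541: log2(p) = -0.887525, -p*log2(p) = 0.479743
H = 0.390206 + 0.140796 + 0.520277 + 0.479743 = 1.531022

H = 1.531 bits/symbol


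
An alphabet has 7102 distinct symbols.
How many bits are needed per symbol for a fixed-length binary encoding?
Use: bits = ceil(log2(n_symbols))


log2(7102) = 12.794
Bracket: 2^12 = 4096 < 7102 <= 2^13 = 8192
So ceil(log2(7102)) = 13

bits = ceil(log2(7102)) = ceil(12.794) = 13 bits


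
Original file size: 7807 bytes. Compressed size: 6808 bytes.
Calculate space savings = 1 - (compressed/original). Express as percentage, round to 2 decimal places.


ratio = compressed/original = 6808/7807 = 0.872038
savings = 1 - ratio = 1 - 0.872038 = 0.127962
as a percentage: 0.127962 * 100 = 12.8%

Space savings = 1 - 6808/7807 = 12.8%


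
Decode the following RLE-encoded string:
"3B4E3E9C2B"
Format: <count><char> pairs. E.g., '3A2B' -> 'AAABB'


Expanding each <count><char> pair:
  3B -> 'BBB'
  4E -> 'EEEE'
  3E -> 'EEE'
  9C -> 'CCCCCCCCC'
  2B -> 'BB'

Decoded = BBBEEEEEEECCCCCCCCCBB


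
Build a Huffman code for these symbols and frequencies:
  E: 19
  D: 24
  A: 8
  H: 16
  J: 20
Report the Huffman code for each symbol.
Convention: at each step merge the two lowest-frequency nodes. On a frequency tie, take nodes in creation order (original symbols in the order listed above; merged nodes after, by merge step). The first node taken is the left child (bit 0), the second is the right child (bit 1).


Huffman tree construction:
Step 1: Merge A(8) + H(16) = 24
Step 2: Merge E(19) + J(20) = 39
Step 3: Merge D(24) + (A+H)(24) = 48
Step 4: Merge (E+J)(39) + (D+(A+H))(48) = 87
Read each symbol's code off the tree from the root (left child = 0, right child = 1).

Codes:
  E: 00 (length 2)
  D: 10 (length 2)
  A: 110 (length 3)
  H: 111 (length 3)
  J: 01 (length 2)
Average code length: 198/87 = 2.2759 bits/symbol


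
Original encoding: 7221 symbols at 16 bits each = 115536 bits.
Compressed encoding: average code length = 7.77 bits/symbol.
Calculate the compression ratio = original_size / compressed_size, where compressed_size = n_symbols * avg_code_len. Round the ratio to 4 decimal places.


original_size = n_symbols * orig_bits = 7221 * 16 = 115536 bits
compressed_size = n_symbols * avg_code_len = 7221 * 7.77 = 56107.17 bits
ratio = original_size / compressed_size = 115536 / 56107.17 = 2.0592

Compression ratio = 2.0592


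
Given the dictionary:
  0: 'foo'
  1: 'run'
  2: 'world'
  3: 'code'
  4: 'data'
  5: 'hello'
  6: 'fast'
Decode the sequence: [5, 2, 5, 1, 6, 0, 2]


Look up each index in the dictionary:
  5 -> 'hello'
  2 -> 'world'
  5 -> 'hello'
  1 -> 'run'
  6 -> 'fast'
  0 -> 'foo'
  2 -> 'world'

Decoded: "hello world hello run fast foo world"


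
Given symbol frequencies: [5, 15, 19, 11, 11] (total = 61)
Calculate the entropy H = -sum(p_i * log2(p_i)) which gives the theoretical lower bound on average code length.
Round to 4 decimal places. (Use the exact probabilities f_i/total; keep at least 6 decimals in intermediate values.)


Per-symbol terms -p_i * log2(p_i) with p_i = f_i/61:
  p = 5/61 = 0.081967: log2(p) = -3.608809, -p*log2(p) = 0.295804
  p = 15/61 = 0.245902: log2(p) = -2.023847, -p*log2(p) = 0.497667
  p = 19/61 = 0.311475: log2(p) = -1.682810, -p*log2(p) = 0.524154
  p = 11/61 = 0.180328: log2(p) = -2.471306, -p*log2(p) = 0.445645
  p = 11/61 = 0.180328: log2(p) = -2.471306, -p*log2(p) = 0.445645
H = 0.295804 + 0.497667 + 0.524154 + 0.445645 + 0.445645 = 2.208915

H = 2.2089 bits/symbol


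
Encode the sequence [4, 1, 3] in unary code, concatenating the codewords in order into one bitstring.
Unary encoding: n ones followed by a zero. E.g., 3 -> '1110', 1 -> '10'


Encode each number as n ones followed by a terminating 0:
  4 -> 11110 (5 bits)
  1 -> 10 (2 bits)
  3 -> 1110 (4 bits)
Total length = 5 + 2 + 4 = 11 bits.

Unary([4, 1, 3]) = 11110101110 (11 bits)


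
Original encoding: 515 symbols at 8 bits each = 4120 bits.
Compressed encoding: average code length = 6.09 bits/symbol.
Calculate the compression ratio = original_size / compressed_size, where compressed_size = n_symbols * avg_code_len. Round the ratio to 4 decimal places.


original_size = n_symbols * orig_bits = 515 * 8 = 4120 bits
compressed_size = n_symbols * avg_code_len = 515 * 6.09 = 3136.35 bits
ratio = original_size / compressed_size = 4120 / 3136.35 = 1.3136

Compression ratio = 1.3136


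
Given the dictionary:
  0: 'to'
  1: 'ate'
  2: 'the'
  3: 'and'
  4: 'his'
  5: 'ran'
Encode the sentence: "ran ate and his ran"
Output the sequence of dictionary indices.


Look up each word in the dictionary:
  'ran' -> 5
  'ate' -> 1
  'and' -> 3
  'his' -> 4
  'ran' -> 5

Encoded: [5, 1, 3, 4, 5]


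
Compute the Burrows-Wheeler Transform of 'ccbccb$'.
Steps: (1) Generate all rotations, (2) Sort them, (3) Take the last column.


Rotations (sorted):
  0: $ccbccb -> last char: b
  1: b$ccbcc -> last char: c
  2: bccb$cc -> last char: c
  3: cb$ccbc -> last char: c
  4: cbccb$c -> last char: c
  5: ccb$ccb -> last char: b
  6: ccbccb$ -> last char: $


BWT = bccccb$


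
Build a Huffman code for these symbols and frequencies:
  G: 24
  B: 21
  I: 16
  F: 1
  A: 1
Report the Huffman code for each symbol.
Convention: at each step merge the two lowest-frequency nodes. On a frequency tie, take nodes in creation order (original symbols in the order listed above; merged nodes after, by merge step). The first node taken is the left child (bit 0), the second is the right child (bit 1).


Huffman tree construction:
Step 1: Merge F(1) + A(1) = 2
Step 2: Merge (F+A)(2) + I(16) = 18
Step 3: Merge ((F+A)+I)(18) + B(21) = 39
Step 4: Merge G(24) + (((F+A)+I)+B)(39) = 63
Read each symbol's code off the tree from the root (left child = 0, right child = 1).

Codes:
  G: 0 (length 1)
  B: 11 (length 2)
  I: 101 (length 3)
  F: 1000 (length 4)
  A: 1001 (length 4)
Average code length: 122/63 = 1.9365 bits/symbol


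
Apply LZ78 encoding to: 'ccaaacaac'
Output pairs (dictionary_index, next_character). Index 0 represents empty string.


LZ78 encoding steps:
Dictionary: {0: ''}
Step 1: w='' (idx 0), next='c' -> output (0, 'c'), add 'c' as idx 1
Step 2: w='c' (idx 1), next='a' -> output (1, 'a'), add 'ca' as idx 2
Step 3: w='' (idx 0), next='a' -> output (0, 'a'), add 'a' as idx 3
Step 4: w='a' (idx 3), next='c' -> output (3, 'c'), add 'ac' as idx 4
Step 5: w='a' (idx 3), next='a' -> output (3, 'a'), add 'aa' as idx 5
Step 6: w='c' (idx 1), end of input -> output (1, '')


Encoded: [(0, 'c'), (1, 'a'), (0, 'a'), (3, 'c'), (3, 'a'), (1, '')]


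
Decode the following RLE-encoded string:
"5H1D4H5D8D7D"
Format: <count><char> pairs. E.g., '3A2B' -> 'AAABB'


Expanding each <count><char> pair:
  5H -> 'HHHHH'
  1D -> 'D'
  4H -> 'HHHH'
  5D -> 'DDDDD'
  8D -> 'DDDDDDDD'
  7D -> 'DDDDDDD'

Decoded = HHHHHDHHHHDDDDDDDDDDDDDDDDDDDD


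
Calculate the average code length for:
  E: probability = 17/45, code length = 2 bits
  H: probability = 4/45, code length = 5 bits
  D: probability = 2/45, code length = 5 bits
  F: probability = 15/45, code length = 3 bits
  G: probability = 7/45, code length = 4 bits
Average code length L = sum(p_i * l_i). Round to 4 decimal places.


Weighted contributions p_i * l_i:
  E: (17/45) * 2 = 34/45
  H: (4/45) * 5 = 20/45
  D: (2/45) * 5 = 10/45
  F: (15/45) * 3 = 45/45
  G: (7/45) * 4 = 28/45
Sum = (34 + 20 + 10 + 45 + 28)/45 = 137/45

L = 137/45 = 3.0444 bits/symbol


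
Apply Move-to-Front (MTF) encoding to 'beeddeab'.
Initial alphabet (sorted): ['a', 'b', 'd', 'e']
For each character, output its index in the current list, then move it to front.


MTF encoding:
'b': index 1 in ['a', 'b', 'd', 'e'] -> ['b', 'a', 'd', 'e']
'e': index 3 in ['b', 'a', 'd', 'e'] -> ['e', 'b', 'a', 'd']
'e': index 0 in ['e', 'b', 'a', 'd'] -> ['e', 'b', 'a', 'd']
'd': index 3 in ['e', 'b', 'a', 'd'] -> ['d', 'e', 'b', 'a']
'd': index 0 in ['d', 'e', 'b', 'a'] -> ['d', 'e', 'b', 'a']
'e': index 1 in ['d', 'e', 'b', 'a'] -> ['e', 'd', 'b', 'a']
'a': index 3 in ['e', 'd', 'b', 'a'] -> ['a', 'e', 'd', 'b']
'b': index 3 in ['a', 'e', 'd', 'b'] -> ['b', 'a', 'e', 'd']


Output: [1, 3, 0, 3, 0, 1, 3, 3]


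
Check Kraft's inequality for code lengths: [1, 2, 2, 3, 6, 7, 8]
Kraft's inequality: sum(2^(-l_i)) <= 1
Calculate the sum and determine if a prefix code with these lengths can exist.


Sum = 2^(-1) + 2^(-2) + 2^(-2) + 2^(-3) + 2^(-6) + 2^(-7) + 2^(-8)
    = 0.5 + 0.25 + 0.25 + 0.125 + 0.015625 + 0.0078125 + 0.00390625
    = 295/256 = 1.15234375
Since 1.15234375 > 1, Kraft's inequality is NOT satisfied.
A prefix code with these lengths CANNOT exist.

Kraft sum = 1.15234375. Not satisfied.


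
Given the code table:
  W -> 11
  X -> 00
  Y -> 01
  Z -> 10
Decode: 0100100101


Decoding:
01 -> Y
00 -> X
10 -> Z
01 -> Y
01 -> Y


Result: YXZYY


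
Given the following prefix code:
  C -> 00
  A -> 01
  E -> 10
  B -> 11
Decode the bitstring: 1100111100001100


Decoding step by step:
Bits 11 -> B
Bits 00 -> C
Bits 11 -> B
Bits 11 -> B
Bits 00 -> C
Bits 00 -> C
Bits 11 -> B
Bits 00 -> C


Decoded message: BCBBCCBC


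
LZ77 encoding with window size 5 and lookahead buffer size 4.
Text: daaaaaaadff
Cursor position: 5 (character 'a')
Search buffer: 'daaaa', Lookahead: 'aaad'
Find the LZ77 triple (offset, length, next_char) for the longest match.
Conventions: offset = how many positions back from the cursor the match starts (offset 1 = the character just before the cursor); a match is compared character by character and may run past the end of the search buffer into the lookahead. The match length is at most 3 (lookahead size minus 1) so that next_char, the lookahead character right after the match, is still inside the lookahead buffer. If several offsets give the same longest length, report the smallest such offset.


Try each offset into the search buffer:
  offset=1 (pos 4, char 'a'): match length 3
  offset=2 (pos 3, char 'a'): match length 3
  offset=3 (pos 2, char 'a'): match length 3
  offset=4 (pos 1, char 'a'): match length 3
  offset=5 (pos 0, char 'd'): match length 0
Longest match has length 3, found at offsets 1, 2, 3, 4; take the smallest, offset 1.
next_char = character at position 5 + 3 = 8 -> 'd'

Best match: offset=1, length=3 (matching 'aaa' starting at position 4)
LZ77 triple: (1, 3, 'd')


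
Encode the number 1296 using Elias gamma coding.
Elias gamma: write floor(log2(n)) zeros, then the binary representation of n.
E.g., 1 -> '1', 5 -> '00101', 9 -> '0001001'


num_bits = floor(log2(1296)) + 1 = 11
leading_zeros = num_bits - 1 = 10
binary(1296) = 10100010000

Elias gamma(1296) = '0000000000' + '10100010000' = 000000000010100010000 (21 bits)


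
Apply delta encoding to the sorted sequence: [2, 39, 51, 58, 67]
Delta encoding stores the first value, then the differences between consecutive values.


First value: 2
Deltas:
  39 - 2 = 37
  51 - 39 = 12
  58 - 51 = 7
  67 - 58 = 9


Delta encoded: [2, 37, 12, 7, 9]


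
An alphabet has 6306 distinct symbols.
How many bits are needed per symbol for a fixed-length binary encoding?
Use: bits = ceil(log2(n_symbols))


log2(6306) = 12.6225
Bracket: 2^12 = 4096 < 6306 <= 2^13 = 8192
So ceil(log2(6306)) = 13

bits = ceil(log2(6306)) = ceil(12.6225) = 13 bits


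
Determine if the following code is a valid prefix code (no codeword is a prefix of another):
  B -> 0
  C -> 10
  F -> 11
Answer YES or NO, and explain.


Checking each pair (does one codeword prefix another?):
  B='0' vs C='10': no prefix
  B='0' vs F='11': no prefix
  C='10' vs B='0': no prefix
  C='10' vs F='11': no prefix
  F='11' vs B='0': no prefix
  F='11' vs C='10': no prefix
No violation found over all pairs.

YES -- this is a valid prefix code. No codeword is a prefix of any other codeword.


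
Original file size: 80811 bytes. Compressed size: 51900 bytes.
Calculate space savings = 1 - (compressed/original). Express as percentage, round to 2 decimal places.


ratio = compressed/original = 51900/80811 = 0.642239
savings = 1 - ratio = 1 - 0.642239 = 0.357761
as a percentage: 0.357761 * 100 = 35.78%

Space savings = 1 - 51900/80811 = 35.78%


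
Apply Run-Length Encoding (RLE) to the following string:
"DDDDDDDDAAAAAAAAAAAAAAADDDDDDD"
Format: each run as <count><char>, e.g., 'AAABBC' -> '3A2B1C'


Scanning runs left to right:
  i=0: run of 'D' x 8 -> '8D'
  i=8: run of 'A' x 15 -> '15A'
  i=23: run of 'D' x 7 -> '7D'

RLE = 8D15A7D


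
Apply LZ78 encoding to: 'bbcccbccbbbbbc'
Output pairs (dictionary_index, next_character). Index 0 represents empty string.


LZ78 encoding steps:
Dictionary: {0: ''}
Step 1: w='' (idx 0), next='b' -> output (0, 'b'), add 'b' as idx 1
Step 2: w='b' (idx 1), next='c' -> output (1, 'c'), add 'bc' as idx 2
Step 3: w='' (idx 0), next='c' -> output (0, 'c'), add 'c' as idx 3
Step 4: w='c' (idx 3), next='b' -> output (3, 'b'), add 'cb' as idx 4
Step 5: w='c' (idx 3), next='c' -> output (3, 'c'), add 'cc' as idx 5
Step 6: w='b' (idx 1), next='b' -> output (1, 'b'), add 'bb' as idx 6
Step 7: w='bb' (idx 6), next='b' -> output (6, 'b'), add 'bbb' as idx 7
Step 8: w='c' (idx 3), end of input -> output (3, '')


Encoded: [(0, 'b'), (1, 'c'), (0, 'c'), (3, 'b'), (3, 'c'), (1, 'b'), (6, 'b'), (3, '')]


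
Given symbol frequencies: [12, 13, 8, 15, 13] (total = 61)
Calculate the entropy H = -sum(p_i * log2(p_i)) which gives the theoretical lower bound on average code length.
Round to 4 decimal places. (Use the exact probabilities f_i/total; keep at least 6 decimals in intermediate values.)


Per-symbol terms -p_i * log2(p_i) with p_i = f_i/61:
  p = 12/61 = 0.196721: log2(p) = -2.345775, -p*log2(p) = 0.461464
  p = 13/61 = 0.213115: log2(p) = -2.230298, -p*log2(p) = 0.475309
  p = 8/61 = 0.131148: log2(p) = -2.930737, -p*log2(p) = 0.384359
  p = 15/61 = 0.245902: log2(p) = -2.023847, -p*log2(p) = 0.497667
  p = 13/61 = 0.213115: log2(p) = -2.230298, -p*log2(p) = 0.475309
H = 0.461464 + 0.475309 + 0.384359 + 0.497667 + 0.475309 = 2.294108

H = 2.2941 bits/symbol


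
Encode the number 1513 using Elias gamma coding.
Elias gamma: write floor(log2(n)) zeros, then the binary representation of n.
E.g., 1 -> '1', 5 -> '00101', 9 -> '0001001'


num_bits = floor(log2(1513)) + 1 = 11
leading_zeros = num_bits - 1 = 10
binary(1513) = 10111101001

Elias gamma(1513) = '0000000000' + '10111101001' = 000000000010111101001 (21 bits)


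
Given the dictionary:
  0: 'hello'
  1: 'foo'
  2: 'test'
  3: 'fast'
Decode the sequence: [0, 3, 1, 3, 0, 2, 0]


Look up each index in the dictionary:
  0 -> 'hello'
  3 -> 'fast'
  1 -> 'foo'
  3 -> 'fast'
  0 -> 'hello'
  2 -> 'test'
  0 -> 'hello'

Decoded: "hello fast foo fast hello test hello"


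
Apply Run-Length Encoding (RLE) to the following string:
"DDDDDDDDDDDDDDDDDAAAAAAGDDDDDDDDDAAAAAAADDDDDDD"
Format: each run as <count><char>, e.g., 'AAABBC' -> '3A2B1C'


Scanning runs left to right:
  i=0: run of 'D' x 17 -> '17D'
  i=17: run of 'A' x 6 -> '6A'
  i=23: run of 'G' x 1 -> '1G'
  i=24: run of 'D' x 9 -> '9D'
  i=33: run of 'A' x 7 -> '7A'
  i=40: run of 'D' x 7 -> '7D'

RLE = 17D6A1G9D7A7D


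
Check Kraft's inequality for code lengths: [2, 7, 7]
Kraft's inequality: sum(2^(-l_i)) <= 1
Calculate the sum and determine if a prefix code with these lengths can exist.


Sum = 2^(-2) + 2^(-7) + 2^(-7)
    = 0.25 + 0.0078125 + 0.0078125
    = 34/128 = 0.265625
Since 0.265625 <= 1, Kraft's inequality IS satisfied.
A prefix code with these lengths CAN exist.

Kraft sum = 0.265625. Satisfied.


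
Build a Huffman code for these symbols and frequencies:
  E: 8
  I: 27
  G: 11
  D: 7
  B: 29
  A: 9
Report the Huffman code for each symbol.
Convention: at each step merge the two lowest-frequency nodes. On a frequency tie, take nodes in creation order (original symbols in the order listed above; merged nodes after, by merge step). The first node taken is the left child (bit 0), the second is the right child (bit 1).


Huffman tree construction:
Step 1: Merge D(7) + E(8) = 15
Step 2: Merge A(9) + G(11) = 20
Step 3: Merge (D+E)(15) + (A+G)(20) = 35
Step 4: Merge I(27) + B(29) = 56
Step 5: Merge ((D+E)+(A+G))(35) + (I+B)(56) = 91
Read each symbol's code off the tree from the root (left child = 0, right child = 1).

Codes:
  E: 001 (length 3)
  I: 10 (length 2)
  G: 011 (length 3)
  D: 000 (length 3)
  B: 11 (length 2)
  A: 010 (length 3)
Average code length: 217/91 = 2.3846 bits/symbol


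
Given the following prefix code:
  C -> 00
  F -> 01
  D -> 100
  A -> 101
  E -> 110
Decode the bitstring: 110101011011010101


Decoding step by step:
Bits 110 -> E
Bits 101 -> A
Bits 01 -> F
Bits 101 -> A
Bits 101 -> A
Bits 01 -> F
Bits 01 -> F


Decoded message: EAFAAFF


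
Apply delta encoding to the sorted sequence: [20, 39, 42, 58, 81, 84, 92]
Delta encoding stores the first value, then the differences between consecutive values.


First value: 20
Deltas:
  39 - 20 = 19
  42 - 39 = 3
  58 - 42 = 16
  81 - 58 = 23
  84 - 81 = 3
  92 - 84 = 8


Delta encoded: [20, 19, 3, 16, 23, 3, 8]


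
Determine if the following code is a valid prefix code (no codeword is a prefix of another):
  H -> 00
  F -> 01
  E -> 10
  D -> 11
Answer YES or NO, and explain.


Checking each pair (does one codeword prefix another?):
  H='00' vs F='01': no prefix
  H='00' vs E='10': no prefix
  H='00' vs D='11': no prefix
  F='01' vs H='00': no prefix
  F='01' vs E='10': no prefix
  F='01' vs D='11': no prefix
  E='10' vs H='00': no prefix
  E='10' vs F='01': no prefix
  E='10' vs D='11': no prefix
  D='11' vs H='00': no prefix
  D='11' vs F='01': no prefix
  D='11' vs E='10': no prefix
No violation found over all pairs.

YES -- this is a valid prefix code. No codeword is a prefix of any other codeword.


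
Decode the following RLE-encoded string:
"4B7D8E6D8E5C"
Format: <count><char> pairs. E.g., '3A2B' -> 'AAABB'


Expanding each <count><char> pair:
  4B -> 'BBBB'
  7D -> 'DDDDDDD'
  8E -> 'EEEEEEEE'
  6D -> 'DDDDDD'
  8E -> 'EEEEEEEE'
  5C -> 'CCCCC'

Decoded = BBBBDDDDDDDEEEEEEEEDDDDDDEEEEEEEECCCCC


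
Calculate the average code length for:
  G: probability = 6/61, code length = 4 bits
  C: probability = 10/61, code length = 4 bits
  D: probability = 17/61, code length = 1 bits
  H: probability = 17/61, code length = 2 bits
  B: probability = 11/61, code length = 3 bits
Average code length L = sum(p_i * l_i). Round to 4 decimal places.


Weighted contributions p_i * l_i:
  G: (6/61) * 4 = 24/61
  C: (10/61) * 4 = 40/61
  D: (17/61) * 1 = 17/61
  H: (17/61) * 2 = 34/61
  B: (11/61) * 3 = 33/61
Sum = (24 + 40 + 17 + 34 + 33)/61 = 148/61

L = 148/61 = 2.4262 bits/symbol


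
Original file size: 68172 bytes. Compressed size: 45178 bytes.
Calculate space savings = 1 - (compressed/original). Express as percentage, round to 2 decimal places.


ratio = compressed/original = 45178/68172 = 0.662706
savings = 1 - ratio = 1 - 0.662706 = 0.337294
as a percentage: 0.337294 * 100 = 33.73%

Space savings = 1 - 45178/68172 = 33.73%


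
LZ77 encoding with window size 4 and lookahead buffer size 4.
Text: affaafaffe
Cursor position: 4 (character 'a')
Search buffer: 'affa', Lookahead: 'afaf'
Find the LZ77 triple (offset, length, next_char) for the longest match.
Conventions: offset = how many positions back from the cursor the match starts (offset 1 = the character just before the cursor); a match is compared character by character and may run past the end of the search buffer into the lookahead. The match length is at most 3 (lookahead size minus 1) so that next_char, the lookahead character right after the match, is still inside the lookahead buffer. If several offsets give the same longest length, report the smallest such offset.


Try each offset into the search buffer:
  offset=1 (pos 3, char 'a'): match length 1
  offset=2 (pos 2, char 'f'): match length 0
  offset=3 (pos 1, char 'f'): match length 0
  offset=4 (pos 0, char 'a'): match length 2
Longest match has length 2 at offset 4.
next_char = character at position 4 + 2 = 6 -> 'a'

Best match: offset=4, length=2 (matching 'af' starting at position 0)
LZ77 triple: (4, 2, 'a')


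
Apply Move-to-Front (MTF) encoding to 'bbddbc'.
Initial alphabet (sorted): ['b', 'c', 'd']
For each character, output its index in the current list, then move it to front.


MTF encoding:
'b': index 0 in ['b', 'c', 'd'] -> ['b', 'c', 'd']
'b': index 0 in ['b', 'c', 'd'] -> ['b', 'c', 'd']
'd': index 2 in ['b', 'c', 'd'] -> ['d', 'b', 'c']
'd': index 0 in ['d', 'b', 'c'] -> ['d', 'b', 'c']
'b': index 1 in ['d', 'b', 'c'] -> ['b', 'd', 'c']
'c': index 2 in ['b', 'd', 'c'] -> ['c', 'b', 'd']


Output: [0, 0, 2, 0, 1, 2]


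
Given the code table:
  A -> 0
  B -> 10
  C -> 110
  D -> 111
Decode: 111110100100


Decoding:
111 -> D
110 -> C
10 -> B
0 -> A
10 -> B
0 -> A


Result: DCBABA


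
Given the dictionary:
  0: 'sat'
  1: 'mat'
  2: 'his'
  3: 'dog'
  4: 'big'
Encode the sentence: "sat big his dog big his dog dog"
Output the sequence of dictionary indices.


Look up each word in the dictionary:
  'sat' -> 0
  'big' -> 4
  'his' -> 2
  'dog' -> 3
  'big' -> 4
  'his' -> 2
  'dog' -> 3
  'dog' -> 3

Encoded: [0, 4, 2, 3, 4, 2, 3, 3]


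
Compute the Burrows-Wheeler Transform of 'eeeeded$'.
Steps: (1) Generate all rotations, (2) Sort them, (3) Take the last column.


Rotations (sorted):
  0: $eeeeded -> last char: d
  1: d$eeeede -> last char: e
  2: ded$eeee -> last char: e
  3: ed$eeeed -> last char: d
  4: eded$eee -> last char: e
  5: eeded$ee -> last char: e
  6: eeeded$e -> last char: e
  7: eeeeded$ -> last char: $


BWT = deedeee$


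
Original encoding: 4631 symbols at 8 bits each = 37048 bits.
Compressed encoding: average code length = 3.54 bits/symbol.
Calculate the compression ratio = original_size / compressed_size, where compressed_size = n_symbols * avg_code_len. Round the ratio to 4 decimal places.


original_size = n_symbols * orig_bits = 4631 * 8 = 37048 bits
compressed_size = n_symbols * avg_code_len = 4631 * 3.54 = 16393.74 bits
ratio = original_size / compressed_size = 37048 / 16393.74 = 2.2599

Compression ratio = 2.2599


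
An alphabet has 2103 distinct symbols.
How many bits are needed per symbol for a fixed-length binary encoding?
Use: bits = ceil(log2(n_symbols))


log2(2103) = 11.0382
Bracket: 2^11 = 2048 < 2103 <= 2^12 = 4096
So ceil(log2(2103)) = 12

bits = ceil(log2(2103)) = ceil(11.0382) = 12 bits


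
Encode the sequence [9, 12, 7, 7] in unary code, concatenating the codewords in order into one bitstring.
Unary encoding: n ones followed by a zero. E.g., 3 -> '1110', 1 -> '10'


Encode each number as n ones followed by a terminating 0:
  9 -> 1111111110 (10 bits)
  12 -> 1111111111110 (13 bits)
  7 -> 11111110 (8 bits)
  7 -> 11111110 (8 bits)
Total length = 10 + 13 + 8 + 8 = 39 bits.

Unary([9, 12, 7, 7]) = 111111111011111111111101111111011111110 (39 bits)


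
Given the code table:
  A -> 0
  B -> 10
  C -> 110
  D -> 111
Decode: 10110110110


Decoding:
10 -> B
110 -> C
110 -> C
110 -> C


Result: BCCC


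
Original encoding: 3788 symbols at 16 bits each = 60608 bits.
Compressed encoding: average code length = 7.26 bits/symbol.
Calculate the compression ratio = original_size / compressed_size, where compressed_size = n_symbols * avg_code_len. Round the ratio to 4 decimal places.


original_size = n_symbols * orig_bits = 3788 * 16 = 60608 bits
compressed_size = n_symbols * avg_code_len = 3788 * 7.26 = 27500.88 bits
ratio = original_size / compressed_size = 60608 / 27500.88 = 2.2039

Compression ratio = 2.2039


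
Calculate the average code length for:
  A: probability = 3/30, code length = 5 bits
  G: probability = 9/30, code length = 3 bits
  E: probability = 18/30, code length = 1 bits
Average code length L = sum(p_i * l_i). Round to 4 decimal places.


Weighted contributions p_i * l_i:
  A: (3/30) * 5 = 15/30
  G: (9/30) * 3 = 27/30
  E: (18/30) * 1 = 18/30
Sum = (15 + 27 + 18)/30 = 60/30

L = 60/30 = 2.0000 bits/symbol


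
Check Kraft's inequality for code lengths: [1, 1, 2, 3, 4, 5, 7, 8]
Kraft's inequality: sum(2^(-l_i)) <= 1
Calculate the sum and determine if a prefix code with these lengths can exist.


Sum = 2^(-1) + 2^(-1) + 2^(-2) + 2^(-3) + 2^(-4) + 2^(-5) + 2^(-7) + 2^(-8)
    = 0.5 + 0.5 + 0.25 + 0.125 + 0.0625 + 0.03125 + 0.0078125 + 0.00390625
    = 379/256 = 1.48046875
Since 1.48046875 > 1, Kraft's inequality is NOT satisfied.
A prefix code with these lengths CANNOT exist.

Kraft sum = 1.48046875. Not satisfied.


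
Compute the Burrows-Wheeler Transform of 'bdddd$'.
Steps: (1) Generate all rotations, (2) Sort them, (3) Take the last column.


Rotations (sorted):
  0: $bdddd -> last char: d
  1: bdddd$ -> last char: $
  2: d$bddd -> last char: d
  3: dd$bdd -> last char: d
  4: ddd$bd -> last char: d
  5: dddd$b -> last char: b


BWT = d$dddb


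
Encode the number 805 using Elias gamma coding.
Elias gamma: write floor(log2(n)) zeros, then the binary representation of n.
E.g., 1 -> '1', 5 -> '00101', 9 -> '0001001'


num_bits = floor(log2(805)) + 1 = 10
leading_zeros = num_bits - 1 = 9
binary(805) = 1100100101

Elias gamma(805) = '000000000' + '1100100101' = 0000000001100100101 (19 bits)


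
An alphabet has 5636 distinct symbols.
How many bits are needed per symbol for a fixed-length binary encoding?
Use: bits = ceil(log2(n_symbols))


log2(5636) = 12.4605
Bracket: 2^12 = 4096 < 5636 <= 2^13 = 8192
So ceil(log2(5636)) = 13

bits = ceil(log2(5636)) = ceil(12.4605) = 13 bits


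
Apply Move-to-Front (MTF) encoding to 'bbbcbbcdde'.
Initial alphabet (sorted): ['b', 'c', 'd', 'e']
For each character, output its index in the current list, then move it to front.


MTF encoding:
'b': index 0 in ['b', 'c', 'd', 'e'] -> ['b', 'c', 'd', 'e']
'b': index 0 in ['b', 'c', 'd', 'e'] -> ['b', 'c', 'd', 'e']
'b': index 0 in ['b', 'c', 'd', 'e'] -> ['b', 'c', 'd', 'e']
'c': index 1 in ['b', 'c', 'd', 'e'] -> ['c', 'b', 'd', 'e']
'b': index 1 in ['c', 'b', 'd', 'e'] -> ['b', 'c', 'd', 'e']
'b': index 0 in ['b', 'c', 'd', 'e'] -> ['b', 'c', 'd', 'e']
'c': index 1 in ['b', 'c', 'd', 'e'] -> ['c', 'b', 'd', 'e']
'd': index 2 in ['c', 'b', 'd', 'e'] -> ['d', 'c', 'b', 'e']
'd': index 0 in ['d', 'c', 'b', 'e'] -> ['d', 'c', 'b', 'e']
'e': index 3 in ['d', 'c', 'b', 'e'] -> ['e', 'd', 'c', 'b']


Output: [0, 0, 0, 1, 1, 0, 1, 2, 0, 3]


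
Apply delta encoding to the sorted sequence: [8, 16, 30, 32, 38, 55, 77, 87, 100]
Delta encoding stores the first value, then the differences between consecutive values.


First value: 8
Deltas:
  16 - 8 = 8
  30 - 16 = 14
  32 - 30 = 2
  38 - 32 = 6
  55 - 38 = 17
  77 - 55 = 22
  87 - 77 = 10
  100 - 87 = 13


Delta encoded: [8, 8, 14, 2, 6, 17, 22, 10, 13]


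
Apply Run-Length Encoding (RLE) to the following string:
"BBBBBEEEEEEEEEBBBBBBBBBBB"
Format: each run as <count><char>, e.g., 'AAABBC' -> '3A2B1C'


Scanning runs left to right:
  i=0: run of 'B' x 5 -> '5B'
  i=5: run of 'E' x 9 -> '9E'
  i=14: run of 'B' x 11 -> '11B'

RLE = 5B9E11B


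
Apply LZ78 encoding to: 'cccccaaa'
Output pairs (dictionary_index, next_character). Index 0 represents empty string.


LZ78 encoding steps:
Dictionary: {0: ''}
Step 1: w='' (idx 0), next='c' -> output (0, 'c'), add 'c' as idx 1
Step 2: w='c' (idx 1), next='c' -> output (1, 'c'), add 'cc' as idx 2
Step 3: w='cc' (idx 2), next='a' -> output (2, 'a'), add 'cca' as idx 3
Step 4: w='' (idx 0), next='a' -> output (0, 'a'), add 'a' as idx 4
Step 5: w='a' (idx 4), end of input -> output (4, '')


Encoded: [(0, 'c'), (1, 'c'), (2, 'a'), (0, 'a'), (4, '')]


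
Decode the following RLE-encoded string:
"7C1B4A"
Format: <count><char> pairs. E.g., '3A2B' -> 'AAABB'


Expanding each <count><char> pair:
  7C -> 'CCCCCCC'
  1B -> 'B'
  4A -> 'AAAA'

Decoded = CCCCCCCBAAAA


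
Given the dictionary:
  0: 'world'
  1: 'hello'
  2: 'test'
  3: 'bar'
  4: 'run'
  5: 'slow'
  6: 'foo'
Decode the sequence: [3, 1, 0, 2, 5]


Look up each index in the dictionary:
  3 -> 'bar'
  1 -> 'hello'
  0 -> 'world'
  2 -> 'test'
  5 -> 'slow'

Decoded: "bar hello world test slow"


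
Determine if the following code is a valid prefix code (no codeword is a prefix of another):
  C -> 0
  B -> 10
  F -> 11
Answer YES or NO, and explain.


Checking each pair (does one codeword prefix another?):
  C='0' vs B='10': no prefix
  C='0' vs F='11': no prefix
  B='10' vs C='0': no prefix
  B='10' vs F='11': no prefix
  F='11' vs C='0': no prefix
  F='11' vs B='10': no prefix
No violation found over all pairs.

YES -- this is a valid prefix code. No codeword is a prefix of any other codeword.


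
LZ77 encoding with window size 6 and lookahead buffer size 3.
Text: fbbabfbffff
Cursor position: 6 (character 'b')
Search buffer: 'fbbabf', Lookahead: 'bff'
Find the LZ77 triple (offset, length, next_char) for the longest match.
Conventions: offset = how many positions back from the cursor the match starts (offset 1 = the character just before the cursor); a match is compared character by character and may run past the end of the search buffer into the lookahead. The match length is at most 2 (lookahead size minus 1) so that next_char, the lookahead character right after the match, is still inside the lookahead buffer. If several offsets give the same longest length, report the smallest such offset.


Try each offset into the search buffer:
  offset=1 (pos 5, char 'f'): match length 0
  offset=2 (pos 4, char 'b'): match length 2
  offset=3 (pos 3, char 'a'): match length 0
  offset=4 (pos 2, char 'b'): match length 1
  offset=5 (pos 1, char 'b'): match length 1
  offset=6 (pos 0, char 'f'): match length 0
Longest match has length 2 at offset 2.
next_char = character at position 6 + 2 = 8 -> 'f'

Best match: offset=2, length=2 (matching 'bf' starting at position 4)
LZ77 triple: (2, 2, 'f')


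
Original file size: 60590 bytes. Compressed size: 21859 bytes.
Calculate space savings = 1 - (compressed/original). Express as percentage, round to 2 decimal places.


ratio = compressed/original = 21859/60590 = 0.360769
savings = 1 - ratio = 1 - 0.360769 = 0.639231
as a percentage: 0.639231 * 100 = 63.92%

Space savings = 1 - 21859/60590 = 63.92%


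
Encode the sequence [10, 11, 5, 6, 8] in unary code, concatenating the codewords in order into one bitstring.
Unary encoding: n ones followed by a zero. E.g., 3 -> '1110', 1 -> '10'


Encode each number as n ones followed by a terminating 0:
  10 -> 11111111110 (11 bits)
  11 -> 111111111110 (12 bits)
  5 -> 111110 (6 bits)
  6 -> 1111110 (7 bits)
  8 -> 111111110 (9 bits)
Total length = 11 + 12 + 6 + 7 + 9 = 45 bits.

Unary([10, 11, 5, 6, 8]) = 111111111101111111111101111101111110111111110 (45 bits)


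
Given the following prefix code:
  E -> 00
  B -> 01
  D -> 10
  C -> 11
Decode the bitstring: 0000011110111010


Decoding step by step:
Bits 00 -> E
Bits 00 -> E
Bits 01 -> B
Bits 11 -> C
Bits 10 -> D
Bits 11 -> C
Bits 10 -> D
Bits 10 -> D


Decoded message: EEBCDCDD


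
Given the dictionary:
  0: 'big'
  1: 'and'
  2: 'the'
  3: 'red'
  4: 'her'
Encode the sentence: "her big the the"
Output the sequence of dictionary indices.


Look up each word in the dictionary:
  'her' -> 4
  'big' -> 0
  'the' -> 2
  'the' -> 2

Encoded: [4, 0, 2, 2]


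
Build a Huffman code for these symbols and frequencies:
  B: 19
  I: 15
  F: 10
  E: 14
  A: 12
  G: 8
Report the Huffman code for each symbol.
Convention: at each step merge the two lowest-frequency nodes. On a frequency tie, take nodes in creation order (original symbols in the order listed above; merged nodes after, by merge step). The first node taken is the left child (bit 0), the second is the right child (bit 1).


Huffman tree construction:
Step 1: Merge G(8) + F(10) = 18
Step 2: Merge A(12) + E(14) = 26
Step 3: Merge I(15) + (G+F)(18) = 33
Step 4: Merge B(19) + (A+E)(26) = 45
Step 5: Merge (I+(G+F))(33) + (B+(A+E))(45) = 78
Read each symbol's code off the tree from the root (left child = 0, right child = 1).

Codes:
  B: 10 (length 2)
  I: 00 (length 2)
  F: 011 (length 3)
  E: 111 (length 3)
  A: 110 (length 3)
  G: 010 (length 3)
Average code length: 200/78 = 2.5641 bits/symbol


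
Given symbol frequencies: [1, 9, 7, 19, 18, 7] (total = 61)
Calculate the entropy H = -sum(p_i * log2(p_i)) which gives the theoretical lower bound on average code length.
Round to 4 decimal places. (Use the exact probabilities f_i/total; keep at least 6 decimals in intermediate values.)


Per-symbol terms -p_i * log2(p_i) with p_i = f_i/61:
  p = 1/61 = 0.016393: log2(p) = -5.930737, -p*log2(p) = 0.097225
  p = 9/61 = 0.147541: log2(p) = -2.760812, -p*log2(p) = 0.407333
  p = 7/61 = 0.114754: log2(p) = -3.123382, -p*log2(p) = 0.358421
  p = 19/61 = 0.311475: log2(p) = -1.682810, -p*log2(p) = 0.524154
  p = 18/61 = 0.295082: log2(p) = -1.760812, -p*log2(p) = 0.519584
  p = 7/61 = 0.114754: log2(p) = -3.123382, -p*log2(p) = 0.358421
H = 0.097225 + 0.407333 + 0.358421 + 0.524154 + 0.519584 + 0.358421 = 2.265138

H = 2.2651 bits/symbol
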